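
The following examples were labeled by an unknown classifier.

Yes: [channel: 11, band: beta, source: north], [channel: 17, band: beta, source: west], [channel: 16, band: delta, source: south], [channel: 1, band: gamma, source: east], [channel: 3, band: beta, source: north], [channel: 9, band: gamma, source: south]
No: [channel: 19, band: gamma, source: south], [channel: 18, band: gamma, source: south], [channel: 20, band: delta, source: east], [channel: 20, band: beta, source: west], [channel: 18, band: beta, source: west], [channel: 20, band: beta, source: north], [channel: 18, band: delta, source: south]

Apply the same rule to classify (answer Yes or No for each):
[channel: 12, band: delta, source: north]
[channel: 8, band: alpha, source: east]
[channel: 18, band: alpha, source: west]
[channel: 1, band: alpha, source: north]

Every 'Yes' example satisfies: channel ≤ 17. None of the 'No' examples do.
Yes: [channel: 12, band: delta, source: north], since channel = 12.
Yes: [channel: 8, band: alpha, source: east], since channel = 8.
No: [channel: 18, band: alpha, source: west], since channel = 18.
Yes: [channel: 1, band: alpha, source: north], since channel = 1.

Yes, Yes, No, Yes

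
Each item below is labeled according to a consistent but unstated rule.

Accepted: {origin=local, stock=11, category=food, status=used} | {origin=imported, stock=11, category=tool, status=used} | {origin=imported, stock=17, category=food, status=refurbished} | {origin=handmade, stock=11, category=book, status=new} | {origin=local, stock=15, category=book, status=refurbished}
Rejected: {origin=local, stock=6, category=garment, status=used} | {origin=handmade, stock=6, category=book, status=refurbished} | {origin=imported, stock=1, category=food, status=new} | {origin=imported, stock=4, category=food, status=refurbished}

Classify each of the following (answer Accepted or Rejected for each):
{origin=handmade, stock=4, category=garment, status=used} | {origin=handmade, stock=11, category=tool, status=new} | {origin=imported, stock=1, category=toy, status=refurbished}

Rejected, Accepted, Rejected

Every 'Accepted' example satisfies: stock ≥ 11. None of the 'Rejected' examples do.
Rejected: {origin=handmade, stock=4, category=garment, status=used}, since stock = 4. Accepted: {origin=handmade, stock=11, category=tool, status=new}, since stock = 11. Rejected: {origin=imported, stock=1, category=toy, status=refurbished}, since stock = 1.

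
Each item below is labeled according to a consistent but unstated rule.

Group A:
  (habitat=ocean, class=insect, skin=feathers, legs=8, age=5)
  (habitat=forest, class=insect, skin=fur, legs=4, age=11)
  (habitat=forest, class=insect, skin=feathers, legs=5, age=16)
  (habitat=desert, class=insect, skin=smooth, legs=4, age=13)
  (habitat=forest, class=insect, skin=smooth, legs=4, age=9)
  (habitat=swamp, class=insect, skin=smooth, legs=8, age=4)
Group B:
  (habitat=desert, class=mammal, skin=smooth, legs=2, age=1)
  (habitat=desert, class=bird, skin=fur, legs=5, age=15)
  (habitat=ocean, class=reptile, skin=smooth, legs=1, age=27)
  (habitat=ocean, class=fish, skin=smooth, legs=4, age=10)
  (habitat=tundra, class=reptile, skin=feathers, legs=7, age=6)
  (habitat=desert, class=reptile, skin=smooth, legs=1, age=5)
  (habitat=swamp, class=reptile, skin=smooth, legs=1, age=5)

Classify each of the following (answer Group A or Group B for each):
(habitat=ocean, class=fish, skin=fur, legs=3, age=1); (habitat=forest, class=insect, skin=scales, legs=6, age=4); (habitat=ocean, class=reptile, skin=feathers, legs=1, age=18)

All 'Group A' examples share one property — class is insect — and every 'Group B' example lacks it.
(habitat=ocean, class=fish, skin=fur, legs=3, age=1): class is fish — does not satisfy this, so Group B. (habitat=forest, class=insect, skin=scales, legs=6, age=4): class is insect — passes, so Group A. (habitat=ocean, class=reptile, skin=feathers, legs=1, age=18): class is reptile — does not satisfy this, so Group B.

Group B, Group A, Group B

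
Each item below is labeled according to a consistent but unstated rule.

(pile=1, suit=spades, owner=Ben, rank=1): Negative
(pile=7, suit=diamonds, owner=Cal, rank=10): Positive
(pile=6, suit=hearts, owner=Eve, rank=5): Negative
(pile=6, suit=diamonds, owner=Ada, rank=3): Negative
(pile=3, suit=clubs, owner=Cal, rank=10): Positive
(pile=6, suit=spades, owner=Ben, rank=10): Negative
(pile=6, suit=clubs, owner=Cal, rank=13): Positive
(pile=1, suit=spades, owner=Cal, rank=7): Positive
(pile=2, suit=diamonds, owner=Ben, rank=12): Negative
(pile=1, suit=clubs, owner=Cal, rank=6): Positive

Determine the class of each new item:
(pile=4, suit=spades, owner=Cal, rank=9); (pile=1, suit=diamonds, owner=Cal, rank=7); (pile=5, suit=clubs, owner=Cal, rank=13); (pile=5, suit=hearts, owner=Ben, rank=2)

Positive, Positive, Positive, Negative

Every 'Positive' example satisfies: owner is Cal. None of the 'Negative' examples do.
(pile=4, suit=spades, owner=Cal, rank=9): Positive (owner is Cal). (pile=1, suit=diamonds, owner=Cal, rank=7): Positive (owner is Cal). (pile=5, suit=clubs, owner=Cal, rank=13): Positive (owner is Cal). (pile=5, suit=hearts, owner=Ben, rank=2): Negative (owner is Ben).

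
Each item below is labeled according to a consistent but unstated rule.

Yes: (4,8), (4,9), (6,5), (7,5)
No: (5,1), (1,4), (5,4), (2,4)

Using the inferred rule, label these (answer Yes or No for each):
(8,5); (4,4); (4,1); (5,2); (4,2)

Yes, No, No, No, No

The rule appears to be: sum ≥ 11.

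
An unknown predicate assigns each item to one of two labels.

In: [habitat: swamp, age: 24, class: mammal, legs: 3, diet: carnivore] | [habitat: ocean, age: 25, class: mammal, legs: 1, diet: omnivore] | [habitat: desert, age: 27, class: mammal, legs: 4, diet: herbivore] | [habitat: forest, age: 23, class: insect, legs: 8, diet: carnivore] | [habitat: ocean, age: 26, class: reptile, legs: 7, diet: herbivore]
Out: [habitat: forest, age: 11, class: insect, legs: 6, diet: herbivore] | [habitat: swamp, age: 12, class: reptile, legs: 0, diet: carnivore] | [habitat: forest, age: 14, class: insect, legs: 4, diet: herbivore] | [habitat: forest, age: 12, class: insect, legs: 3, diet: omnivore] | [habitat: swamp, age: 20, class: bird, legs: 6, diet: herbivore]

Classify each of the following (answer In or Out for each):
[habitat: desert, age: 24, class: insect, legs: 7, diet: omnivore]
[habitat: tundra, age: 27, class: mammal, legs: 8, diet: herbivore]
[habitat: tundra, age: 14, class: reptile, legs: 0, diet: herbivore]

In, In, Out

All 'In' examples share one property — age ≥ 23 — and every 'Out' example lacks it.
[habitat: desert, age: 24, class: insect, legs: 7, diet: omnivore] — age = 24, hence In.
[habitat: tundra, age: 27, class: mammal, legs: 8, diet: herbivore] — age = 27, hence In.
[habitat: tundra, age: 14, class: reptile, legs: 0, diet: herbivore] — age = 14, hence Out.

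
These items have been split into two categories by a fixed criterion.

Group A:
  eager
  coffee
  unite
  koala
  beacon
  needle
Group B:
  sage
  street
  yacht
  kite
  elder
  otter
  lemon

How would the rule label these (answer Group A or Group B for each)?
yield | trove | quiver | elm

The rule appears to be: has ≥ 3 vowels.

Group B, Group B, Group A, Group B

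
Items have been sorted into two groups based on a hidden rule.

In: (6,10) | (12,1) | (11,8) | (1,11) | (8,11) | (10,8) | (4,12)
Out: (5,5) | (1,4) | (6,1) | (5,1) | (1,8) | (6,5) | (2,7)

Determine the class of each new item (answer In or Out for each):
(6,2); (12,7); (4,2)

The pattern is that an item is 'In' exactly when: sum ≥ 12.

Out, In, Out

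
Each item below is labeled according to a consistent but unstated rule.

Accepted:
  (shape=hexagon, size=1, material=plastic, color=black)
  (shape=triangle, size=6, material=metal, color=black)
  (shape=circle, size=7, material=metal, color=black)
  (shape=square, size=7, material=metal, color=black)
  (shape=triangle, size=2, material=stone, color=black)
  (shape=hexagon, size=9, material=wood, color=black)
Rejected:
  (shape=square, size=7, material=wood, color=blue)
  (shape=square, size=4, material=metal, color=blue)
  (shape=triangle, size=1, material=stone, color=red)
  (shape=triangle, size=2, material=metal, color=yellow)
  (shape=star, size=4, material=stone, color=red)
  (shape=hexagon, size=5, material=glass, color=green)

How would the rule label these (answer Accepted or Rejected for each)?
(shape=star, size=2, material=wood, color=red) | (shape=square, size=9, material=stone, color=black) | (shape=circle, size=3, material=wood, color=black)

Checking candidate rules against both groups, what survives is: color is black.

Rejected, Accepted, Accepted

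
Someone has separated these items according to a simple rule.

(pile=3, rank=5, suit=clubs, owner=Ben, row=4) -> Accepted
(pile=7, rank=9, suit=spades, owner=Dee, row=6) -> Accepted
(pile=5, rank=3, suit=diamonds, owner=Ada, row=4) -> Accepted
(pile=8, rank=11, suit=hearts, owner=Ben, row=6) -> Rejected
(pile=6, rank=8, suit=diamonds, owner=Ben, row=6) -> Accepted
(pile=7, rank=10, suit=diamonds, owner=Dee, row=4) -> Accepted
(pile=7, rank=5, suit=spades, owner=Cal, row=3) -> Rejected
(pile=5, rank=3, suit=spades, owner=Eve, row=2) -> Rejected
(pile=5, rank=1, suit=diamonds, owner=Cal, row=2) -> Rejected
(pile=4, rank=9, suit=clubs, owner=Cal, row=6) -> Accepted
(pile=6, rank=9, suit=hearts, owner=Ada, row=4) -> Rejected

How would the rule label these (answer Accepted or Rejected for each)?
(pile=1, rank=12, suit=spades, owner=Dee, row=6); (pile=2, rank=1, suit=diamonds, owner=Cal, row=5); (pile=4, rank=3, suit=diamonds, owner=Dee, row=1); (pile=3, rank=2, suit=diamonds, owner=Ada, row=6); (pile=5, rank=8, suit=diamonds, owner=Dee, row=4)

The classifier is using: suit is not hearts AND row ≥ 4.

Accepted, Accepted, Rejected, Accepted, Accepted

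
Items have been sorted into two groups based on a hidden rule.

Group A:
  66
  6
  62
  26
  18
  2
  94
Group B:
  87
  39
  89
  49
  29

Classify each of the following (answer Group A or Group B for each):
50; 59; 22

Group A, Group B, Group A

Rule: even. This holds for each 'Group A' example and fails for each 'Group B' one.
Group A: 50, since 50 is even. Group B: 59, since 59 is odd. Group A: 22, since 22 is even.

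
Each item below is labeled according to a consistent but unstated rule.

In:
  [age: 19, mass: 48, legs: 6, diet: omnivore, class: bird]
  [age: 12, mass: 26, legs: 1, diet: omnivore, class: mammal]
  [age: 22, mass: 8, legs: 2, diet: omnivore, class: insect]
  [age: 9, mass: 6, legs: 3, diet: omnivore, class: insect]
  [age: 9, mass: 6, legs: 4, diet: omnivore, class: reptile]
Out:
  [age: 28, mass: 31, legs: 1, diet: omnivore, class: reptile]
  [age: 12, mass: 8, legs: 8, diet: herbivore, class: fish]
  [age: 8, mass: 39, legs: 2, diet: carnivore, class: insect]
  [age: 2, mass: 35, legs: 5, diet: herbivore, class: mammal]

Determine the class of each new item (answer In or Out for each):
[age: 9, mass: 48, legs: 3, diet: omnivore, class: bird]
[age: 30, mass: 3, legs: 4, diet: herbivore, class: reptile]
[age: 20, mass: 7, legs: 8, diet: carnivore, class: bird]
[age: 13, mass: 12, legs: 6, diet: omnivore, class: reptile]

In, Out, Out, In

The pattern is that an item is 'In' exactly when: diet is omnivore AND age ≤ 22.
[age: 9, mass: 48, legs: 3, diet: omnivore, class: bird]: diet is omnivore, age = 9, matches → In.
[age: 30, mass: 3, legs: 4, diet: herbivore, class: reptile]: diet is herbivore, age = 30, does not pass → Out.
[age: 20, mass: 7, legs: 8, diet: carnivore, class: bird]: diet is carnivore, age = 20, does not pass → Out.
[age: 13, mass: 12, legs: 6, diet: omnivore, class: reptile]: diet is omnivore, age = 13, matches → In.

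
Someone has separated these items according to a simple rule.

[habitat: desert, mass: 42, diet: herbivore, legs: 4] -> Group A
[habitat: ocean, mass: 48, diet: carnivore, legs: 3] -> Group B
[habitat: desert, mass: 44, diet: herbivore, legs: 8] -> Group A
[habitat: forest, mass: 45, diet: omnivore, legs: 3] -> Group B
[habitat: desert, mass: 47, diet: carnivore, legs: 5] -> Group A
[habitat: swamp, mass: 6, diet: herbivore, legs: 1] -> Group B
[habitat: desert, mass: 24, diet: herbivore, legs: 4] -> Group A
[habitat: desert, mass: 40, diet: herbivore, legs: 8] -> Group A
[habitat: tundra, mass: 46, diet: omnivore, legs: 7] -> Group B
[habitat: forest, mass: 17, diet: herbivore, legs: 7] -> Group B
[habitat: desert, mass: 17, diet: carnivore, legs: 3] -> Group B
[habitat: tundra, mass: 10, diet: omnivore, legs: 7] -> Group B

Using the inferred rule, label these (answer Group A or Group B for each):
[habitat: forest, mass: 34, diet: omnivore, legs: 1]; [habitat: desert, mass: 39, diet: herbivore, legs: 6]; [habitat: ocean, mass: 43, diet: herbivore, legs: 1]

The distinguishing property — habitat is desert AND legs ≥ 4 — holds for all the 'Group A' cases and none of the 'Group B' cases.
[habitat: forest, mass: 34, diet: omnivore, legs: 1]: habitat is forest, legs = 1, does not satisfy this → Group B.
[habitat: desert, mass: 39, diet: herbivore, legs: 6]: habitat is desert, legs = 6, qualifies → Group A.
[habitat: ocean, mass: 43, diet: herbivore, legs: 1]: habitat is ocean, legs = 1, does not satisfy this → Group B.

Group B, Group A, Group B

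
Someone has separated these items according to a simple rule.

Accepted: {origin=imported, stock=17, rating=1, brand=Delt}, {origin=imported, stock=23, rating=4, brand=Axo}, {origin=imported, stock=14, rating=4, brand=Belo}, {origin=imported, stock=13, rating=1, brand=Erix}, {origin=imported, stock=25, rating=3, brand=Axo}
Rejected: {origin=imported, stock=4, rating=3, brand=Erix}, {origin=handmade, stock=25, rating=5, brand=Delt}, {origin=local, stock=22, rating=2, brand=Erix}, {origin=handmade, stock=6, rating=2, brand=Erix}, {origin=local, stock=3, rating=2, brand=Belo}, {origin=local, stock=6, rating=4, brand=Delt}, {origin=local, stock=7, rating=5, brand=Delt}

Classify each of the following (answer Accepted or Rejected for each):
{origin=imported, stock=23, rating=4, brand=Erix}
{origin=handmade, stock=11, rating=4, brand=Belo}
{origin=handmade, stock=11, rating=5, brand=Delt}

Accepted, Rejected, Rejected

Rule: origin is imported AND stock ≥ 6. This holds for each 'Accepted' example and fails for each 'Rejected' one.
{origin=imported, stock=23, rating=4, brand=Erix}: origin is imported, stock = 23 — qualifies, so Accepted.
{origin=handmade, stock=11, rating=4, brand=Belo}: origin is handmade, stock = 11 — does not fit, so Rejected.
{origin=handmade, stock=11, rating=5, brand=Delt}: origin is handmade, stock = 11 — does not fit, so Rejected.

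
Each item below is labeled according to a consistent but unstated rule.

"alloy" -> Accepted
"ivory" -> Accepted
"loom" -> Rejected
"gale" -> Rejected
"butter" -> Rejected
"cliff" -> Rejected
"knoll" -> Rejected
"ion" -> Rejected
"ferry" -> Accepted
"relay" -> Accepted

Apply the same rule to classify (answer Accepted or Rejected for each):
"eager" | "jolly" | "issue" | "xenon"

The classifier is using: contains 'y'.
"eager" — no 'y', hence Rejected.
"jolly" — has 'y', hence Accepted.
"issue" — no 'y', hence Rejected.
"xenon" — no 'y', hence Rejected.

Rejected, Accepted, Rejected, Rejected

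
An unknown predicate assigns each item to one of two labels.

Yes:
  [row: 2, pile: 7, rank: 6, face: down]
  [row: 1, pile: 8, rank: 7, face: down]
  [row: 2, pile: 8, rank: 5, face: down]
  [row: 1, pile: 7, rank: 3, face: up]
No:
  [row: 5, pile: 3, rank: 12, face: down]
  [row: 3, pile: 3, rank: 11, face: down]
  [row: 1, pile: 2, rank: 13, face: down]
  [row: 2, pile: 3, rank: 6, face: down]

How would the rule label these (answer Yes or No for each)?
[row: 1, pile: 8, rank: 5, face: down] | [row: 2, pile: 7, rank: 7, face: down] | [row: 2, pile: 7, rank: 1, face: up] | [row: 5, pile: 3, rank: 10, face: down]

Yes, Yes, Yes, No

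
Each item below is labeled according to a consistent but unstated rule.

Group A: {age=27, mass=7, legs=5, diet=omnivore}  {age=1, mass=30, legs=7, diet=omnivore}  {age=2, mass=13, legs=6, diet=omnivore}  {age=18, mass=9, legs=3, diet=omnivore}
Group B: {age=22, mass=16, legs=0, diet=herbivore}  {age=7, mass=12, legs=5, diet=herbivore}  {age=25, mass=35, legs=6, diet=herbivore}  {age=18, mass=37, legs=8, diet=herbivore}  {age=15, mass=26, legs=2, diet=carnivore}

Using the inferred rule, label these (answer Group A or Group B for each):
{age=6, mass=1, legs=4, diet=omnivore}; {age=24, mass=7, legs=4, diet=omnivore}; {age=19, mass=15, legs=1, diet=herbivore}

Group A, Group A, Group B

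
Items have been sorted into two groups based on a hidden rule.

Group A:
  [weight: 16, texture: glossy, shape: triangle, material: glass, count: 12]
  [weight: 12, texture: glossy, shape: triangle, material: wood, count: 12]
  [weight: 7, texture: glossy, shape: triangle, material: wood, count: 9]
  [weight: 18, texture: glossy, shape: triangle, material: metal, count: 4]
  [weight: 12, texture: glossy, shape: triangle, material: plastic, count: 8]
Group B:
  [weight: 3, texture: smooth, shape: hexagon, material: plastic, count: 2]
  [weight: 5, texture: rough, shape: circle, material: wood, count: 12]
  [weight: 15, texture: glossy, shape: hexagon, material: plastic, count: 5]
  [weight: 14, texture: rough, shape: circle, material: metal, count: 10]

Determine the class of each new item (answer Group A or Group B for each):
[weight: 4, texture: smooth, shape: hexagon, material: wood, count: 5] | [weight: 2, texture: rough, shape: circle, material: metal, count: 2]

Group B, Group B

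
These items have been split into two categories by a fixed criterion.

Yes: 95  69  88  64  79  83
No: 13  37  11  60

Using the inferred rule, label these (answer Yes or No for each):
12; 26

No, No

The classifier is using: at least 64.
12: 12 < 64, does not satisfy this → No.
26: 26 < 64, does not satisfy this → No.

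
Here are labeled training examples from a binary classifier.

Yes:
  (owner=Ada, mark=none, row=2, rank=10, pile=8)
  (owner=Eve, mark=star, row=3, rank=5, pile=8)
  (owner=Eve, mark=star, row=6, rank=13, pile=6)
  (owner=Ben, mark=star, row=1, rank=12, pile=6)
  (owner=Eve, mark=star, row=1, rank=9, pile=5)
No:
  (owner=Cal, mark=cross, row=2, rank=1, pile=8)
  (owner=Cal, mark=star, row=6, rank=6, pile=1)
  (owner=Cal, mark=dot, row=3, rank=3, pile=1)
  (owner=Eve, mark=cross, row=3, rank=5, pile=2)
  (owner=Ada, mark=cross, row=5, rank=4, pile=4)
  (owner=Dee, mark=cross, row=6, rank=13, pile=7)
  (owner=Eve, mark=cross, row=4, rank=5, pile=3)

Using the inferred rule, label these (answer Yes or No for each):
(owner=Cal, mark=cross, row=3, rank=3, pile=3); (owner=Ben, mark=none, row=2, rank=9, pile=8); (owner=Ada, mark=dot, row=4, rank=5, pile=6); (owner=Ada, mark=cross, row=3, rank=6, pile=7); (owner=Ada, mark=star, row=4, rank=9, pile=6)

Rule: mark is not cross AND pile ≥ 2. This holds for each 'Yes' example and fails for each 'No' one.
(owner=Cal, mark=cross, row=3, rank=3, pile=3): mark is cross, pile = 3 — lacks this property, so No.
(owner=Ben, mark=none, row=2, rank=9, pile=8): mark is none, pile = 8 — checks out, so Yes.
(owner=Ada, mark=dot, row=4, rank=5, pile=6): mark is dot, pile = 6 — checks out, so Yes.
(owner=Ada, mark=cross, row=3, rank=6, pile=7): mark is cross, pile = 7 — lacks this property, so No.
(owner=Ada, mark=star, row=4, rank=9, pile=6): mark is star, pile = 6 — checks out, so Yes.

No, Yes, Yes, No, Yes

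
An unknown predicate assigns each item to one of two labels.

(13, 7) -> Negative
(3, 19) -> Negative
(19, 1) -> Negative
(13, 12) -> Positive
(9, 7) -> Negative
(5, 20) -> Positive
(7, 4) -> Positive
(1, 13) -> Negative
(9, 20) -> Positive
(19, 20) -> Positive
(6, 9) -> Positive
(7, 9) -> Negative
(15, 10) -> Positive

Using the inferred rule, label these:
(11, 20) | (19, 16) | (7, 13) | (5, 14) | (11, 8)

Positive, Positive, Negative, Positive, Positive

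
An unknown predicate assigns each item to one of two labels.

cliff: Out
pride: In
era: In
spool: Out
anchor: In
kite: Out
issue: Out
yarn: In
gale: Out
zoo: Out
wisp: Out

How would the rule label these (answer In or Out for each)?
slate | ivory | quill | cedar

Comparing the two groups points to one rule — contains 'r'.

Out, In, Out, In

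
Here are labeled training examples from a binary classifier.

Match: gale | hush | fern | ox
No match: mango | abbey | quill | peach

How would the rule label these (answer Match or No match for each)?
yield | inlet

No match, No match

The rule appears to be: even length.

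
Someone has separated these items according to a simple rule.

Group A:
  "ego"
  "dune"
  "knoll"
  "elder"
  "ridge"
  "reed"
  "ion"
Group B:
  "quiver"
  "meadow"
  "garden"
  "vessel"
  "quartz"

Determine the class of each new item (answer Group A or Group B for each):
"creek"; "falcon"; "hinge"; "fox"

The simplest hypothesis consistent with all the labels is: length ≤ 5.
"creek": length 5, passes → Group A. "falcon": length 6, does not satisfy this → Group B. "hinge": length 5, passes → Group A. "fox": length 3, passes → Group A.

Group A, Group B, Group A, Group A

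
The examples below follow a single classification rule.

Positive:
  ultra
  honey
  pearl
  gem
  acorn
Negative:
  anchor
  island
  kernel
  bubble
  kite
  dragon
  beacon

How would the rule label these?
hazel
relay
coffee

Positive, Positive, Negative

Looking at the examples, the only property every 'Positive' case has and every 'Negative' case lacks is: odd length.
Positive: hazel, since length 5. Positive: relay, since length 5. Negative: coffee, since length 6.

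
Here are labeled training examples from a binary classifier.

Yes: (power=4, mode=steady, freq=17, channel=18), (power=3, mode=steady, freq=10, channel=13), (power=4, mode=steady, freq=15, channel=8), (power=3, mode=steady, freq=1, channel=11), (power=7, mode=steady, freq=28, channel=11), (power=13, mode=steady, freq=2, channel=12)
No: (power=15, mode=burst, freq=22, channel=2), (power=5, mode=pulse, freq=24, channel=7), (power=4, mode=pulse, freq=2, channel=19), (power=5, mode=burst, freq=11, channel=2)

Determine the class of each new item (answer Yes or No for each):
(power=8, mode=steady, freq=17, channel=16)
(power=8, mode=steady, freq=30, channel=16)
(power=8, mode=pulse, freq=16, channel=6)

Yes, Yes, No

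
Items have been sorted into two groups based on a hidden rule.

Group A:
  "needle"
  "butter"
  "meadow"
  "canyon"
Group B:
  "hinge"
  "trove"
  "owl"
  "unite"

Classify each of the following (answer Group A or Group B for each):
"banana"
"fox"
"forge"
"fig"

Group A, Group B, Group B, Group B

The common property of the 'Group A' items is: even length. No 'Group B' item has it.
Group A: "banana", since length 6.
Group B: "fox", since length 3.
Group B: "forge", since length 5.
Group B: "fig", since length 3.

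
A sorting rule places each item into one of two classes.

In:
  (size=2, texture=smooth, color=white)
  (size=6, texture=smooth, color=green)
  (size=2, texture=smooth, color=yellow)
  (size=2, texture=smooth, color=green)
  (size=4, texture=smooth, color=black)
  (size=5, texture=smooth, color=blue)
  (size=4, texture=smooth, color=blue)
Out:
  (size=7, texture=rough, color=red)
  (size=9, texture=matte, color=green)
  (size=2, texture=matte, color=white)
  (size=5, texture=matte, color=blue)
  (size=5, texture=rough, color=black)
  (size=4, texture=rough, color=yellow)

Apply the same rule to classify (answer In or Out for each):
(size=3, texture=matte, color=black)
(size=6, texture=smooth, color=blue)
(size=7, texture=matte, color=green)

Out, In, Out

'In' ⟺ texture is smooth.
(size=3, texture=matte, color=black) — texture is matte, hence Out.
(size=6, texture=smooth, color=blue) — texture is smooth, hence In.
(size=7, texture=matte, color=green) — texture is matte, hence Out.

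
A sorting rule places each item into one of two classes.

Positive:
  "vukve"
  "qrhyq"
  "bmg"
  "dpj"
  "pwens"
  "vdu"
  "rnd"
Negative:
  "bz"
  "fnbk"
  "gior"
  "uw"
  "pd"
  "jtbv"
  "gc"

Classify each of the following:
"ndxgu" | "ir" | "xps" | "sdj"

Positive, Negative, Positive, Positive

The pattern is that an item is 'Positive' exactly when: odd length.
Positive: "ndxgu", since length 5.
Negative: "ir", since length 2.
Positive: "xps", since length 3.
Positive: "sdj", since length 3.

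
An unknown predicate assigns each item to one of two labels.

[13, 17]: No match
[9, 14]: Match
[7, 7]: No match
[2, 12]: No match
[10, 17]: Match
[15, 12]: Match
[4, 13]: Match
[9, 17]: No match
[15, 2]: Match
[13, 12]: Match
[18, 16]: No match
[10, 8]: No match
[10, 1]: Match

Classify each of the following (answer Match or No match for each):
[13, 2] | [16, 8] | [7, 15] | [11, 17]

Match, No match, No match, No match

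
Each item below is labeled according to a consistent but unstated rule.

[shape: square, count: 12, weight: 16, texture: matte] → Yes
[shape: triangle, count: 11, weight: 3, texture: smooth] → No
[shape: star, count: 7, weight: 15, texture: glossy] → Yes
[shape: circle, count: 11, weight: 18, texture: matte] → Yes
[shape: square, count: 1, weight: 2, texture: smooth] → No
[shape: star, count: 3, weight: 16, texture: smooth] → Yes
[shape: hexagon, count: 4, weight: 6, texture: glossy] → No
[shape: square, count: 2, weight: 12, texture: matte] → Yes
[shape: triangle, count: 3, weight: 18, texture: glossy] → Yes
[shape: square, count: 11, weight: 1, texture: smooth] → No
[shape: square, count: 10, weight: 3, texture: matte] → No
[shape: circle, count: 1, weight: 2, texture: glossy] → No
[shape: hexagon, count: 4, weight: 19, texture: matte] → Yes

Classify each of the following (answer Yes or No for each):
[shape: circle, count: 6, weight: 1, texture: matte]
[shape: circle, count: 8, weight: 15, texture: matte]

No, Yes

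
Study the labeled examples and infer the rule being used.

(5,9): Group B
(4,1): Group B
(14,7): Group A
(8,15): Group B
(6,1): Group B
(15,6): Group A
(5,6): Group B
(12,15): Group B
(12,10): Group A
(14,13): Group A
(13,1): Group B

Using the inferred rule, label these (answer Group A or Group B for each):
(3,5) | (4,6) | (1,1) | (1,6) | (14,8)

Group B, Group B, Group B, Group B, Group A

The rule appears to be: first > second AND sum ≥ 21.
(3,5) — 3 < 5, 3+5 = 8, hence Group B. (4,6) — 4 < 6, 4+6 = 10, hence Group B. (1,1) — 1 = 1, 1+1 = 2, hence Group B. (1,6) — 1 < 6, 1+6 = 7, hence Group B. (14,8) — 14 > 8, 14+8 = 22, hence Group A.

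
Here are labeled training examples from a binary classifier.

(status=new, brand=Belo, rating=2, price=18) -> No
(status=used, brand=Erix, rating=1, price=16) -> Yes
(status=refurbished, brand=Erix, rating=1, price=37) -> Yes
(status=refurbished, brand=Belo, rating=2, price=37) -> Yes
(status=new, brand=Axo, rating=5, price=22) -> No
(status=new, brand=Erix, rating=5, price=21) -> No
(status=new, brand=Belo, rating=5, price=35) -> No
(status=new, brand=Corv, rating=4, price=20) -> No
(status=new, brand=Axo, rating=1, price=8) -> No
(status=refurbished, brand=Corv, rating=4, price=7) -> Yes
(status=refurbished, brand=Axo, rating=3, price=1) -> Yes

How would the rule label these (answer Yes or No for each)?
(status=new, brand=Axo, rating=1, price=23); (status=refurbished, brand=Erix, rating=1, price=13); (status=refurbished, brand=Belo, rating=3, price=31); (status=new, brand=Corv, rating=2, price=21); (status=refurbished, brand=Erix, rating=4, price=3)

The distinguishing property — status is not new — holds for all the 'Yes' cases and none of the 'No' cases.
(status=new, brand=Axo, rating=1, price=23): No (status is new). (status=refurbished, brand=Erix, rating=1, price=13): Yes (status is refurbished). (status=refurbished, brand=Belo, rating=3, price=31): Yes (status is refurbished). (status=new, brand=Corv, rating=2, price=21): No (status is new). (status=refurbished, brand=Erix, rating=4, price=3): Yes (status is refurbished).

No, Yes, Yes, No, Yes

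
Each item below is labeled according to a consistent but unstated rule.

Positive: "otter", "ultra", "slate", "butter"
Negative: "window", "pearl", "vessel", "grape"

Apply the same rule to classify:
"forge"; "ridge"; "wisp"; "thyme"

Negative, Negative, Negative, Positive

One predicate separates the groups cleanly: contains 't'.
Negative: "forge", since no 't'. Negative: "ridge", since no 't'. Negative: "wisp", since no 't'. Positive: "thyme", since has 't'.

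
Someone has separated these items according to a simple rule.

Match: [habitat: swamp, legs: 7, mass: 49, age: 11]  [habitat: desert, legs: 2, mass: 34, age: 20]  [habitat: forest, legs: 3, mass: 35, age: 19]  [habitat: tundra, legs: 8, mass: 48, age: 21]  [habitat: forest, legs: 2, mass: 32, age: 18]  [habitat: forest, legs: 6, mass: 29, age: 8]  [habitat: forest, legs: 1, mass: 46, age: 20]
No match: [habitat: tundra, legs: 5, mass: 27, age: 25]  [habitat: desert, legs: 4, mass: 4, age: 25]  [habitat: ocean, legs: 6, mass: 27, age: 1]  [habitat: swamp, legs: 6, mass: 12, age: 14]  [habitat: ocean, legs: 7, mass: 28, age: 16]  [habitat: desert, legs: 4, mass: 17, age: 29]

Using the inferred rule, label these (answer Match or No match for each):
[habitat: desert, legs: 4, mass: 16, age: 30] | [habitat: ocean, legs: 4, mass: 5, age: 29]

No match, No match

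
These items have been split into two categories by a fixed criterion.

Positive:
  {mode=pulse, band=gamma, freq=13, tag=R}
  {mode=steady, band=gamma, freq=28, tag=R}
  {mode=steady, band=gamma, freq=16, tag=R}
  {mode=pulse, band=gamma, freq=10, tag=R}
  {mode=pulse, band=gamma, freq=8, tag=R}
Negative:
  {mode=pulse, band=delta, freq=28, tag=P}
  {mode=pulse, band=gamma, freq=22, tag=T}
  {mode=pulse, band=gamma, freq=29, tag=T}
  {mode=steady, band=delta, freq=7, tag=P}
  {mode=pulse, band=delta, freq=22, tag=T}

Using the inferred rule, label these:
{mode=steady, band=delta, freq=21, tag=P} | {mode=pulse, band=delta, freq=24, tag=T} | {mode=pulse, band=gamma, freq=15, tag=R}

Rule: tag is R. This holds for each 'Positive' example and fails for each 'Negative' one.
{mode=steady, band=delta, freq=21, tag=P}: Negative (tag is P).
{mode=pulse, band=delta, freq=24, tag=T}: Negative (tag is T).
{mode=pulse, band=gamma, freq=15, tag=R}: Positive (tag is R).

Negative, Negative, Positive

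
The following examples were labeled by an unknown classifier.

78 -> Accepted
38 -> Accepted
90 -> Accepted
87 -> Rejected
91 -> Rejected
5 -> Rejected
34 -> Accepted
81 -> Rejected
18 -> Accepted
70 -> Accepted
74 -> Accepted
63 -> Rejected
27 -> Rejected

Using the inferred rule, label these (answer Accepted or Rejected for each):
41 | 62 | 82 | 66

'Accepted' ⟺ even.
41 → 41 is odd → Rejected. 62 → 62 is even → Accepted. 82 → 82 is even → Accepted. 66 → 66 is even → Accepted.

Rejected, Accepted, Accepted, Accepted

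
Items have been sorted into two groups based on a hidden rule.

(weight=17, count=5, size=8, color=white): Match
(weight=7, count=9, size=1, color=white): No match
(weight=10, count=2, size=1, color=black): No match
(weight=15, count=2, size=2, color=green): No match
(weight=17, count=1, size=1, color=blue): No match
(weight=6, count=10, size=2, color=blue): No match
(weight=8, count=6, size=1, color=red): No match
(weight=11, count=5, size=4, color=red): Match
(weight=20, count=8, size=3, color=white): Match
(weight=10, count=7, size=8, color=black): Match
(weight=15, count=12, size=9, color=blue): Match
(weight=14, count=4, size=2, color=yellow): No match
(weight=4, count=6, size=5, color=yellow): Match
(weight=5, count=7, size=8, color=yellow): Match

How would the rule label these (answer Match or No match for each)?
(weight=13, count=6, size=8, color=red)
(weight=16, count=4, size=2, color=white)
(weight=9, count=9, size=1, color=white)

The distinguishing property — size ≥ 3 — holds for all the 'Match' cases and none of the 'No match' cases.
(weight=13, count=6, size=8, color=red): Match (size = 8).
(weight=16, count=4, size=2, color=white): No match (size = 2).
(weight=9, count=9, size=1, color=white): No match (size = 1).

Match, No match, No match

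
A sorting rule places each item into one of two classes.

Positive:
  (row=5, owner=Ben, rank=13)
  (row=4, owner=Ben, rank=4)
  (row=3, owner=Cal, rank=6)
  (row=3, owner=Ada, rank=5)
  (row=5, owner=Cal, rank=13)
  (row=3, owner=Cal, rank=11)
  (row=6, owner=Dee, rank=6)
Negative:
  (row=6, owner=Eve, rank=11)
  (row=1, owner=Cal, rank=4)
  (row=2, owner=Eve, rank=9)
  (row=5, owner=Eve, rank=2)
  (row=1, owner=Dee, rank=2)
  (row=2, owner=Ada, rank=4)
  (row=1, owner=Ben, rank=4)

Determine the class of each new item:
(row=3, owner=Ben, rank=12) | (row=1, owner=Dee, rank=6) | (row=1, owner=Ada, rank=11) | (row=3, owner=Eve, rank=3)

'Positive' ⟺ owner is not Eve AND row ≥ 3.

Positive, Negative, Negative, Negative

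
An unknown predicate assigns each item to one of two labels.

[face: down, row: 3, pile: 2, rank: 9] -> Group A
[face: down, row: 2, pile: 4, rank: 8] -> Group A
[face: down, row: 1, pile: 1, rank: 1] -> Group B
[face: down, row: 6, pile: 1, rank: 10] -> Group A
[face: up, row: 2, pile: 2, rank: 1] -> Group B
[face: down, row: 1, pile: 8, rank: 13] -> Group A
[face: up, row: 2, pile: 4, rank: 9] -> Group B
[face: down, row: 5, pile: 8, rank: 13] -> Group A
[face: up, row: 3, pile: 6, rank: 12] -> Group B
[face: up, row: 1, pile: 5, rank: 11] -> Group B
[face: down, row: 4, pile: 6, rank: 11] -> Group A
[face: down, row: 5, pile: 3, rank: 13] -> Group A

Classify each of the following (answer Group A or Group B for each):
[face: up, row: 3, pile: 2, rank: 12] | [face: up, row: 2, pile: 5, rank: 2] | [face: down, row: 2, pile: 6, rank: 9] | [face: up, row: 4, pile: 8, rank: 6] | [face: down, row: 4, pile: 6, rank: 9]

A rule that fits every label: face is down AND rank ≥ 8 — true of each 'Group A' example, false of each 'Group B' one.
[face: up, row: 3, pile: 2, rank: 12]: face is up, rank = 12 — fails the rule, so Group B.
[face: up, row: 2, pile: 5, rank: 2]: face is up, rank = 2 — fails the rule, so Group B.
[face: down, row: 2, pile: 6, rank: 9]: face is down, rank = 9 — qualifies, so Group A.
[face: up, row: 4, pile: 8, rank: 6]: face is up, rank = 6 — fails the rule, so Group B.
[face: down, row: 4, pile: 6, rank: 9]: face is down, rank = 9 — qualifies, so Group A.

Group B, Group B, Group A, Group B, Group A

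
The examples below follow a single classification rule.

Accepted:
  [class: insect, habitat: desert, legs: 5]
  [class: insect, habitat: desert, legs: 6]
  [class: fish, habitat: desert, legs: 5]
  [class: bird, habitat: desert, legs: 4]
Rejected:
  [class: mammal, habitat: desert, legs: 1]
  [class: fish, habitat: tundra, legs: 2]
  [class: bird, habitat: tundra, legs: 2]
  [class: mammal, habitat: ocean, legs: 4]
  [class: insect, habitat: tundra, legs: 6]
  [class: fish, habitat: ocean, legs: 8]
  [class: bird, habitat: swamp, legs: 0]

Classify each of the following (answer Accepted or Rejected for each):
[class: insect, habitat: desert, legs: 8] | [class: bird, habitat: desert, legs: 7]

Accepted, Accepted

The pattern is that an item is 'Accepted' exactly when: habitat is desert AND legs ≥ 2.
[class: insect, habitat: desert, legs: 8] → habitat is desert, legs = 8 → Accepted.
[class: bird, habitat: desert, legs: 7] → habitat is desert, legs = 7 → Accepted.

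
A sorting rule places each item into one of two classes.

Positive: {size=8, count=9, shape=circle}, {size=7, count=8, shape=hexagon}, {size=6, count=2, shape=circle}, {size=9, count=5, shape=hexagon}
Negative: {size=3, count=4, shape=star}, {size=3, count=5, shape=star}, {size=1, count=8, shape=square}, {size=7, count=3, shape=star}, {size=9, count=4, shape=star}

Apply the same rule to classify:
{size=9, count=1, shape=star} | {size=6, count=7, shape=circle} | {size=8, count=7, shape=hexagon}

Negative, Positive, Positive

The distinguishing property — shape is circle OR shape is hexagon — holds for all the 'Positive' cases and none of the 'Negative' cases.
{size=9, count=1, shape=star}: shape is star — doesn't qualify, so Negative. {size=6, count=7, shape=circle}: shape is circle — satisfies this, so Positive. {size=8, count=7, shape=hexagon}: shape is hexagon — satisfies this, so Positive.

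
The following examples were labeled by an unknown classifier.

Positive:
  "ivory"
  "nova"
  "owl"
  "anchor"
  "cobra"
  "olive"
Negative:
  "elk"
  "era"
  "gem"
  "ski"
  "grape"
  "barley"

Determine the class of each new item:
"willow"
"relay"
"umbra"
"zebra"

Positive, Negative, Negative, Negative

All 'Positive' examples share one property — contains 'o' — and every 'Negative' example lacks it.
"willow": has 'o', fits → Positive. "relay": no 'o', does not fit → Negative. "umbra": no 'o', does not fit → Negative. "zebra": no 'o', does not fit → Negative.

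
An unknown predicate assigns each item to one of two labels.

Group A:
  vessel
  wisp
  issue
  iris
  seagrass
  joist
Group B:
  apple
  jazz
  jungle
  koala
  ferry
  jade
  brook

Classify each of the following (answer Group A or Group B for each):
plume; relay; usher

Group B, Group B, Group A

A rule that fits every label: contains 's' — true of each 'Group A' example, false of each 'Group B' one.
plume: no 's' — does not pass, so Group B. relay: no 's' — does not pass, so Group B. usher: has 's' — satisfies this, so Group A.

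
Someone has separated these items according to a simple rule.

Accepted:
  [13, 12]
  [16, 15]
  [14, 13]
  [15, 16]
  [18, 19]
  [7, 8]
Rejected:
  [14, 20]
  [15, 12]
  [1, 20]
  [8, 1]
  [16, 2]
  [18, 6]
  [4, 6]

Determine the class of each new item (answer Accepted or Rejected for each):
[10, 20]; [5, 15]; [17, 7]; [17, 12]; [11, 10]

One predicate separates the groups cleanly: |first − second| ≤ 1.

Rejected, Rejected, Rejected, Rejected, Accepted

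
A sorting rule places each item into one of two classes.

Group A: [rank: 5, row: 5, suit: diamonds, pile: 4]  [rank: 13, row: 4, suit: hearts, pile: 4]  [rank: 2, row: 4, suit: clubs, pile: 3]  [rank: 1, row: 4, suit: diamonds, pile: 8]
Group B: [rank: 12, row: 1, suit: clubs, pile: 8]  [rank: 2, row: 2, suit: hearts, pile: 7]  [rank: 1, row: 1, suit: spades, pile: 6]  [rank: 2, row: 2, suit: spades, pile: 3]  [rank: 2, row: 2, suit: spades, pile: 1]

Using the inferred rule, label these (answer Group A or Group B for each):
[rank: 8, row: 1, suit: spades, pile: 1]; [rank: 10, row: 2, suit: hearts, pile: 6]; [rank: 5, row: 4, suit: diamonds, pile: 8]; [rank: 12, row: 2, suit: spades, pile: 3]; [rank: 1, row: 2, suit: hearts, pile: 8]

Group B, Group B, Group A, Group B, Group B

Rule: row ≥ 4. This holds for each 'Group A' example and fails for each 'Group B' one.
[rank: 8, row: 1, suit: spades, pile: 1]: row = 1, does not pass → Group B. [rank: 10, row: 2, suit: hearts, pile: 6]: row = 2, does not pass → Group B. [rank: 5, row: 4, suit: diamonds, pile: 8]: row = 4, satisfies this → Group A. [rank: 12, row: 2, suit: spades, pile: 3]: row = 2, does not pass → Group B. [rank: 1, row: 2, suit: hearts, pile: 8]: row = 2, does not pass → Group B.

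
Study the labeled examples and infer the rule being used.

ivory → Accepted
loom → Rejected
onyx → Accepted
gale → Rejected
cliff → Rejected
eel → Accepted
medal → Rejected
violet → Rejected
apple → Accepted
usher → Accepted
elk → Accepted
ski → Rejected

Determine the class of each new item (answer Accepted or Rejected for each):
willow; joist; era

Rejected, Rejected, Accepted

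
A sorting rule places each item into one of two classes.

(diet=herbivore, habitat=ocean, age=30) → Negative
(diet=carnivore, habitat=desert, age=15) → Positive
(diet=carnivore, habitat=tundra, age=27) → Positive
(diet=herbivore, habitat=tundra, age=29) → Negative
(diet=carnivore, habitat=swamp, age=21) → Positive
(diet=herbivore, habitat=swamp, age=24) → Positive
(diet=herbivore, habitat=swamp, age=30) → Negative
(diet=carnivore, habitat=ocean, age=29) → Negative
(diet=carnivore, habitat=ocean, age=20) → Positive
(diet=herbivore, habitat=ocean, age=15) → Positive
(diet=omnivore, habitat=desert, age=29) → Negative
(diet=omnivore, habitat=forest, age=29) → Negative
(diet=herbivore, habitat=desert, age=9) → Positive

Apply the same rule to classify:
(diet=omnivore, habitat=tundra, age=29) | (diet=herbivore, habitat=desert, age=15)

The rule appears to be: age ≤ 27.
(diet=omnivore, habitat=tundra, age=29): age = 29 — does not satisfy this, so Negative.
(diet=herbivore, habitat=desert, age=15): age = 15 — fits, so Positive.

Negative, Positive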